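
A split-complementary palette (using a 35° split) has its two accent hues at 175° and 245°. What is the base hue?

The accents sit 35° either side of the complement, so the complement is their short-arc midpoint on the wheel.
Short-arc midpoint of 175° and 245°: 210°.
Base is 180° from the complement: 210 − 180 = 30°

30°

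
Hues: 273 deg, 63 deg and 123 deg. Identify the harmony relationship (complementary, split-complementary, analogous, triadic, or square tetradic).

Sort the hues: 63°, 123°, 273°.
Successive gaps around the wheel: 60°, 150°, 150°.
Two 150° gaps and one 60° gap — a base hue opposite a pair of accents 30° either side of its complement — is the split-complementary pattern.

split-complementary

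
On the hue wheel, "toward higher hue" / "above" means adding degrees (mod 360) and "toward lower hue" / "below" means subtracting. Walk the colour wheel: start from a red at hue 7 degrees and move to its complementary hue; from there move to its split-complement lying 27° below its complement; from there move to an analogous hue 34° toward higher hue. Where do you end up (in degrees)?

14°

complement +180°: 7 + 180 = 187°
split-comp 27° ↓ +153°: 187 + 153 = 340°
analog 34° ↑ +34°: 340 + 34 = 374 → 374 − 360 = 14°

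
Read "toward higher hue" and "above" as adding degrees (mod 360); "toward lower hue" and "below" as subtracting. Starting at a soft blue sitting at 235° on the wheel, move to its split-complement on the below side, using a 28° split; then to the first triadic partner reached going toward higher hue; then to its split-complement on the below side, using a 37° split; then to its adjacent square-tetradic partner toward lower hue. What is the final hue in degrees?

235 + 152 = 387 → 387 − 360 = 27°   (split-comp 28° ↓)
27 + 120 = 147°   (triadic ↑)
147 + 143 = 290°   (split-comp 37° ↓)
290 − 90 = 200°   (square ↓)

200°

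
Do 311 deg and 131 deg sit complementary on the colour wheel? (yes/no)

yes

Angular distance: |311 − 131| = 180 = 180°.
Complementary requires 180°.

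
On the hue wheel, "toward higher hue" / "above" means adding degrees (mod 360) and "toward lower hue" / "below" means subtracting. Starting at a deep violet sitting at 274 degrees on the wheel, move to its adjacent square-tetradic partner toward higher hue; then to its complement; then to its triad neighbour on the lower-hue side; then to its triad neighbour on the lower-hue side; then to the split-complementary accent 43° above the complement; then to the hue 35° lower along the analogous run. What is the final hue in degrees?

+90° (square ↑): 274 + 90 = 364 → 364 − 360 = 4°
+180° (complement): 4 + 180 = 184°
−120° (triadic ↓): 184 − 120 = 64°
−120° (triadic ↓): 64 − 120 = -56 → -56 + 360 = 304°
+223° (split-comp 43° ↑): 304 + 223 = 527 → 527 − 360 = 167°
−35° (analog 35° ↓): 167 − 35 = 132°

132°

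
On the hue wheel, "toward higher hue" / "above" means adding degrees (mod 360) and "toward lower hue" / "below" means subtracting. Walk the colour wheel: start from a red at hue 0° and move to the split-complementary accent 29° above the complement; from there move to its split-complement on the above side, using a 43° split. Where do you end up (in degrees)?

72°

split-comp 29° ↑ +209°: 0 + 209 = 209°
split-comp 43° ↑ +223°: 209 + 223 = 432 → 432 − 360 = 72°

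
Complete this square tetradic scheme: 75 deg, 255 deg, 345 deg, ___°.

165°

A square tetradic scheme places four hues every 90°.
The full set through 75° is {75°, 165°, 255°, 345°}.
Given {75°, 255°, 345°}, the missing hue is 165°.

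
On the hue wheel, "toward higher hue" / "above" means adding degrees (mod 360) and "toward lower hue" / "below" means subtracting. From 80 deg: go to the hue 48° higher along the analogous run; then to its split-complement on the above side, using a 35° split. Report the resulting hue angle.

80 + 48 = 128°   (analog 48° ↑)
128 + 215 = 343°   (split-comp 35° ↑)

343°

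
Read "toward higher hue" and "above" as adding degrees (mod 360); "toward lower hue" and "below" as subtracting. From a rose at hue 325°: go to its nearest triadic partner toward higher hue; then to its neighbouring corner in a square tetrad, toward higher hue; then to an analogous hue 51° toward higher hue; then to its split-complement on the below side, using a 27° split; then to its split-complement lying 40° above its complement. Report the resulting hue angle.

325 + 120 = 445 → 445 − 360 = 85°   (triadic ↑)
85 + 90 = 175°   (square ↑)
175 + 51 = 226°   (analog 51° ↑)
226 + 153 = 379 → 379 − 360 = 19°   (split-comp 27° ↓)
19 + 220 = 239°   (split-comp 40° ↑)

239°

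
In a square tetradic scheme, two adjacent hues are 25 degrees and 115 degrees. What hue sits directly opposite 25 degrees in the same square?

A square tetradic scheme places four hues 90° apart; opposite corners are 180° apart.
25 + 180 = 205°

205°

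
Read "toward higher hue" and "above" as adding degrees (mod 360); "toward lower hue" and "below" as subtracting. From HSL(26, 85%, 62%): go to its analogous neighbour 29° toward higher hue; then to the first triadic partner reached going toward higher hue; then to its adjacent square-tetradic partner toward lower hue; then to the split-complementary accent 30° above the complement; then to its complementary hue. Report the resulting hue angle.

115°

+29° (analog 29° ↑): 26 + 29 = 55°
+120° (triadic ↑): 55 + 120 = 175°
−90° (square ↓): 175 − 90 = 85°
+210° (split-comp 30° ↑): 85 + 210 = 295°
+180° (complement): 295 + 180 = 475 → 475 − 360 = 115°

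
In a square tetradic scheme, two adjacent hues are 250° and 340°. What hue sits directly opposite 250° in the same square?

A square tetradic scheme places four hues 90° apart; opposite corners are 180° apart.
250 + 180 = 430 → 430 − 360 = 70°

70°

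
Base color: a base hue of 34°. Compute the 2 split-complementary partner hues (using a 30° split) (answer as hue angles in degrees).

Split-complementary hues sit 30° either side of the complement.
Complement of 34°: 34 + 180 = 214°
214 − 30 = 184°
214 + 30 = 244°

184° and 244°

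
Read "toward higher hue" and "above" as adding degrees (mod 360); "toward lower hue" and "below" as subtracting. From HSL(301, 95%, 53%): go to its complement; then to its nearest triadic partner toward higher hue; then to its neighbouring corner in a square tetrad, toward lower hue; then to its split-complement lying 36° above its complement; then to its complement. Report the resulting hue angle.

187°

301 + 180 = 481 → 481 − 360 = 121°   (complement)
121 + 120 = 241°   (triadic ↑)
241 − 90 = 151°   (square ↓)
151 + 216 = 367 → 367 − 360 = 7°   (split-comp 36° ↑)
7 + 180 = 187°   (complement)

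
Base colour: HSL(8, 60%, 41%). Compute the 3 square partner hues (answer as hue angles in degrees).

98°, 188°, 278°

A square tetradic scheme places four hues every 90°.
8 + 90 = 98°
8 + 180 = 188°
8 + 270 = 278°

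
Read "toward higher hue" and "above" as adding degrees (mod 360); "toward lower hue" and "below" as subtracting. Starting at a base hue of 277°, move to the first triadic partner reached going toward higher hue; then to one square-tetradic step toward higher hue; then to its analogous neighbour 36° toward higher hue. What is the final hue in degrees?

+120° (triadic ↑): 277 + 120 = 397 → 397 − 360 = 37°
+90° (square ↑): 37 + 90 = 127°
+36° (analog 36° ↑): 127 + 36 = 163°

163°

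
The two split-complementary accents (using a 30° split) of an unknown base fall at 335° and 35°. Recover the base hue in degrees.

The accents sit 30° either side of the complement, so the complement is their short-arc midpoint on the wheel.
Short-arc midpoint of 335° and 35°: 5°.
Base is 180° from the complement: 5 − 180 = -175 → -175 + 360 = 185°

185°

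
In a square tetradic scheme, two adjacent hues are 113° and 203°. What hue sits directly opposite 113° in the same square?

293°

A square tetradic scheme places four hues 90° apart; opposite corners are 180° apart.
113 + 180 = 293°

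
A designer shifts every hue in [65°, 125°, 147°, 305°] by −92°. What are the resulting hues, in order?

65 − 92 = -27 → -27 + 360 = 333°
125 − 92 = 33°
147 − 92 = 55°
305 − 92 = 213°

333°, 33°, 55°, 213°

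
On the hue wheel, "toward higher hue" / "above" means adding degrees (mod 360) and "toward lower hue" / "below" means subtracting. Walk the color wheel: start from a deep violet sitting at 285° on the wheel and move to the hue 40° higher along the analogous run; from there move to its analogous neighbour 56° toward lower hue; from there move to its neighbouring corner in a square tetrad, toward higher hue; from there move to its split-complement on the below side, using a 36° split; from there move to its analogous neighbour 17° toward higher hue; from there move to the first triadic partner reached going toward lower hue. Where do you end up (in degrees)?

40°

+40° (analog 40° ↑): 285 + 40 = 325°
−56° (analog 56° ↓): 325 − 56 = 269°
+90° (square ↑): 269 + 90 = 359°
+144° (split-comp 36° ↓): 359 + 144 = 503 → 503 − 360 = 143°
+17° (analog 17° ↑): 143 + 17 = 160°
−120° (triadic ↓): 160 − 120 = 40°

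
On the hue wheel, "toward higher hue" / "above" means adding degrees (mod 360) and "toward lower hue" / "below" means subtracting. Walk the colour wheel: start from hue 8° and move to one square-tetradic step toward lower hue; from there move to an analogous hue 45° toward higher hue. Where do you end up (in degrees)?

323°

square ↓ −90°: 8 − 90 = -82 → -82 + 360 = 278°
analog 45° ↑ +45°: 278 + 45 = 323°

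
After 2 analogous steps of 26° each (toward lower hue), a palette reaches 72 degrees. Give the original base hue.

2 steps of 26° (toward lower hue) give a net shift of −52°.
Start = end − shift: 72 + 52 = 124°

124°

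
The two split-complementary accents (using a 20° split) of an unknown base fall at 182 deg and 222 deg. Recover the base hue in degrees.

The accents sit 20° either side of the complement, so the complement is their short-arc midpoint on the wheel.
Short-arc midpoint of 182° and 222°: 202°.
Base is 180° from the complement: 202 − 180 = 22°

22°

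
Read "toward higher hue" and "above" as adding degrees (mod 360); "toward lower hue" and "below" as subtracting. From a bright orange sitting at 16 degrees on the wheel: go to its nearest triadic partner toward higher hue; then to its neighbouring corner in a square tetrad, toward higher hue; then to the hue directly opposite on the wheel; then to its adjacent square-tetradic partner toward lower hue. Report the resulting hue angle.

16 + 120 = 136°   (triadic ↑)
136 + 90 = 226°   (square ↑)
226 + 180 = 406 → 406 − 360 = 46°   (complement)
46 − 90 = -44 → -44 + 360 = 316°   (square ↓)

316°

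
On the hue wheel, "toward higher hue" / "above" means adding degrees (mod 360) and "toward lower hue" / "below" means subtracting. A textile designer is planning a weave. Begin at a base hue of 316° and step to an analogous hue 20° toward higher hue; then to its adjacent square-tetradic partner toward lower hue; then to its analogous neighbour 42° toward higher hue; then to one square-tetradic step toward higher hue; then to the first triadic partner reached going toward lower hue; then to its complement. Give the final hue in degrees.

analog 20° ↑ +20°: 316 + 20 = 336°
square ↓ −90°: 336 − 90 = 246°
analog 42° ↑ +42°: 246 + 42 = 288°
square ↑ +90°: 288 + 90 = 378 → 378 − 360 = 18°
triadic ↓ −120°: 18 − 120 = -102 → -102 + 360 = 258°
complement +180°: 258 + 180 = 438 → 438 − 360 = 78°

78°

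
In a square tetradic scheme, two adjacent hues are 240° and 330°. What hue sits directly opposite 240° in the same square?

A square tetradic scheme places four hues 90° apart; opposite corners are 180° apart.
240 + 180 = 420 → 420 − 360 = 60°

60°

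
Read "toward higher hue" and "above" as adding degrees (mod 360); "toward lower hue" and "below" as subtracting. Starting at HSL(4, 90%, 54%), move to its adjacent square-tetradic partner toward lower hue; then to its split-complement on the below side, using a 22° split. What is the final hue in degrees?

4 − 90 = -86 → -86 + 360 = 274°   (square ↓)
274 + 158 = 432 → 432 − 360 = 72°   (split-comp 22° ↓)

72°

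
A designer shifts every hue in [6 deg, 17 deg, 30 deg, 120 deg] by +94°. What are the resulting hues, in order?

100°, 111°, 124°, 214°

6 + 94 = 100°
17 + 94 = 111°
30 + 94 = 124°
120 + 94 = 214°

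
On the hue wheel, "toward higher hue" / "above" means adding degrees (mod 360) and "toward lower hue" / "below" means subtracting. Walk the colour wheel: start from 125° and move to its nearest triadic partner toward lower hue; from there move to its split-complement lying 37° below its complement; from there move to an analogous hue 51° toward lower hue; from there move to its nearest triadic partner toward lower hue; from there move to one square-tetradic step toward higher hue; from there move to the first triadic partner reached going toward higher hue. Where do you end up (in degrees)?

187°

triadic ↓ −120°: 125 − 120 = 5°
split-comp 37° ↓ +143°: 5 + 143 = 148°
analog 51° ↓ −51°: 148 − 51 = 97°
triadic ↓ −120°: 97 − 120 = -23 → -23 + 360 = 337°
square ↑ +90°: 337 + 90 = 427 → 427 − 360 = 67°
triadic ↑ +120°: 67 + 120 = 187°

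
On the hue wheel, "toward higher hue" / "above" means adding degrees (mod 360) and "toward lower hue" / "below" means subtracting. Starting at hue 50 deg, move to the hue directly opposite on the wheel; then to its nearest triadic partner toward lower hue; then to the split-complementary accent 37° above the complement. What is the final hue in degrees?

50 + 180 = 230°   (complement)
230 − 120 = 110°   (triadic ↓)
110 + 217 = 327°   (split-comp 37° ↑)

327°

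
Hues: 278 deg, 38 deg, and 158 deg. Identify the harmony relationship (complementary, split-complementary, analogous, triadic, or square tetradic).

triadic

Sort the hues: 38°, 158°, 278°.
Successive gaps around the wheel: 120°, 120°, 120°.
Three hues equally spaced 120° apart form a triad.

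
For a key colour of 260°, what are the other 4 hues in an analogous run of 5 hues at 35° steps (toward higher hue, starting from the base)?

295°, 330°, 5°, 40°

Analogous hues sit every 35° along the wheel.
260 + 35 = 295°
260 + 70 = 330°
260 + 105 = 365 → 365 − 360 = 5°
260 + 140 = 400 → 400 − 360 = 40°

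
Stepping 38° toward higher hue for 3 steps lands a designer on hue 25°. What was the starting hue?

3 steps of 38° (toward higher hue) give a net shift of +114°.
Start = end − shift: 25 − 114 = -89 → -89 + 360 = 271°

271°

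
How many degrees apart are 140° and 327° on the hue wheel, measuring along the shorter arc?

|140 − 327| = 187.
The shorter arc is 360 − 187 = 173°.

173°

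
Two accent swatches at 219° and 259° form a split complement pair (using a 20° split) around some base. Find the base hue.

The accents sit 20° either side of the complement, so the complement is their short-arc midpoint on the wheel.
Short-arc midpoint of 219° and 259°: 239°.
Base is 180° from the complement: 239 − 180 = 59°

59°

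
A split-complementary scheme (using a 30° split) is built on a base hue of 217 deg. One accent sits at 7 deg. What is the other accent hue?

67°

Split-complementary hues sit 30° either side of the complement.
Complement of the base 217°: 217 + 180 = 397 → 397 − 360 = 37°
The given accent 7° is 30° one side of 37°; the other accent sits 30° the other side: 37 + 30 = 67°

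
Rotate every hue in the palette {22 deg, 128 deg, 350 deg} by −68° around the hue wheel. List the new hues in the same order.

314°, 60°, 282°

22 − 68 = -46 → -46 + 360 = 314°
128 − 68 = 60°
350 − 68 = 282°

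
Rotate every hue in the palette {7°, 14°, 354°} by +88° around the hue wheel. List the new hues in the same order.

95°, 102°, 82°

7 + 88 = 95°
14 + 88 = 102°
354 + 88 = 442 → 442 − 360 = 82°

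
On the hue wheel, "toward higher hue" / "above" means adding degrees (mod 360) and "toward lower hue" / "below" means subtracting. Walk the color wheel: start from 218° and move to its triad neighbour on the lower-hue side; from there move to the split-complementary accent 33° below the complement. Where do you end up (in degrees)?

triadic ↓ −120°: 218 − 120 = 98°
split-comp 33° ↓ +147°: 98 + 147 = 245°

245°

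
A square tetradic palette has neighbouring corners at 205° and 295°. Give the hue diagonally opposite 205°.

25°

A square tetradic scheme places four hues 90° apart; opposite corners are 180° apart.
205 + 180 = 385 → 385 − 360 = 25°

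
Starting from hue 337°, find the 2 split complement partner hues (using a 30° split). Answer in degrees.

127° and 187°

Split-complementary hues sit 30° either side of the complement.
Complement of 337°: 337 + 180 = 517 → 517 − 360 = 157°
157 − 30 = 127°
157 + 30 = 187°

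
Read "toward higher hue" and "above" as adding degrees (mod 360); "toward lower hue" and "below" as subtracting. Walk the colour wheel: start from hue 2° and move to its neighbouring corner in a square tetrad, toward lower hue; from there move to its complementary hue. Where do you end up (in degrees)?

92°

−90° (square ↓): 2 − 90 = -88 → -88 + 360 = 272°
+180° (complement): 272 + 180 = 452 → 452 − 360 = 92°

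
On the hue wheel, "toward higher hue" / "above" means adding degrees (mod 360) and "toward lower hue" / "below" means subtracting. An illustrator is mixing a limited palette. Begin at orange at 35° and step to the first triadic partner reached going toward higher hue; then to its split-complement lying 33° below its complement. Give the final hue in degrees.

302°

35 + 120 = 155°   (triadic ↑)
155 + 147 = 302°   (split-comp 33° ↓)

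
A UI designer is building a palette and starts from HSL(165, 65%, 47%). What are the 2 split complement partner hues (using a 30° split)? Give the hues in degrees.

Split-complementary hues sit 30° either side of the complement.
Complement of 165°: 165 + 180 = 345°
345 − 30 = 315°
345 + 30 = 375 → 375 − 360 = 15°

315° and 15°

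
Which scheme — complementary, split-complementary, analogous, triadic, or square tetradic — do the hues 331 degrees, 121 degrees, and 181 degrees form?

Sort the hues: 121°, 181°, 331°.
Successive gaps around the wheel: 60°, 150°, 150°.
Two 150° gaps and one 60° gap — a base hue opposite a pair of accents 30° either side of its complement — is the split-complementary pattern.

split-complementary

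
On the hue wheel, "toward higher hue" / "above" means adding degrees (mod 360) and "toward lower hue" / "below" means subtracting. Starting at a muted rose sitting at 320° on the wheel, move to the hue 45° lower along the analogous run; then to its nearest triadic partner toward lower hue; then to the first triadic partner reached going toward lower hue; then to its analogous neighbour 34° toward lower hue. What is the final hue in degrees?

1°

−45° (analog 45° ↓): 320 − 45 = 275°
−120° (triadic ↓): 275 − 120 = 155°
−120° (triadic ↓): 155 − 120 = 35°
−34° (analog 34° ↓): 35 − 34 = 1°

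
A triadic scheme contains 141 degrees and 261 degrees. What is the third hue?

21°

A triad spaces three hues 120° apart.
The full set is {21°, 141°, 261°}.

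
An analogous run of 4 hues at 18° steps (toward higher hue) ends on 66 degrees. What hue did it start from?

12°

3 steps of 18° (toward higher hue) give a net shift of +54°.
Start = end − shift: 66 − 54 = 12°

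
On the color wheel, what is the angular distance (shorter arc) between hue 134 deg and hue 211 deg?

|134 − 211| = 77.
77 ≤ 180, so the shorter arc is 77°.

77°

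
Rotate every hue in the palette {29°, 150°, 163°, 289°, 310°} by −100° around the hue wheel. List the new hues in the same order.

29 − 100 = -71 → -71 + 360 = 289°
150 − 100 = 50°
163 − 100 = 63°
289 − 100 = 189°
310 − 100 = 210°

289°, 50°, 63°, 189°, 210°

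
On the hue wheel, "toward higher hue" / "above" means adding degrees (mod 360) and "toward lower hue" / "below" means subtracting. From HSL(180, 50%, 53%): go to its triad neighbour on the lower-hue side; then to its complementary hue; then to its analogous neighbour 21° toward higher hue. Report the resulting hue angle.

−120° (triadic ↓): 180 − 120 = 60°
+180° (complement): 60 + 180 = 240°
+21° (analog 21° ↑): 240 + 21 = 261°

261°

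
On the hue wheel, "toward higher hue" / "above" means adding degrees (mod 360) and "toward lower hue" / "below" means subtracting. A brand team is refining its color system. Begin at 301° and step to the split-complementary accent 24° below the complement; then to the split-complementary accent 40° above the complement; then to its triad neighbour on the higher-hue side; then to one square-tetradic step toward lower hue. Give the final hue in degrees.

split-comp 24° ↓ +156°: 301 + 156 = 457 → 457 − 360 = 97°
split-comp 40° ↑ +220°: 97 + 220 = 317°
triadic ↑ +120°: 317 + 120 = 437 → 437 − 360 = 77°
square ↓ −90°: 77 − 90 = -13 → -13 + 360 = 347°

347°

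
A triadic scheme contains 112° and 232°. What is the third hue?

A triad spaces three hues 120° apart.
The full set is {112°, 232°, 352°}.

352°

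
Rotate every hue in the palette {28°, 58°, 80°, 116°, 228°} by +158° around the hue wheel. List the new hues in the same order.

186°, 216°, 238°, 274°, 26°

28 + 158 = 186°
58 + 158 = 216°
80 + 158 = 238°
116 + 158 = 274°
228 + 158 = 386 → 386 − 360 = 26°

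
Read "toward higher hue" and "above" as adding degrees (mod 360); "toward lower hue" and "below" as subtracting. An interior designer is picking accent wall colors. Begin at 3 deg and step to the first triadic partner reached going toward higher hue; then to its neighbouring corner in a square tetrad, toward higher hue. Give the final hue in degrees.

3 + 120 = 123°   (triadic ↑)
123 + 90 = 213°   (square ↑)

213°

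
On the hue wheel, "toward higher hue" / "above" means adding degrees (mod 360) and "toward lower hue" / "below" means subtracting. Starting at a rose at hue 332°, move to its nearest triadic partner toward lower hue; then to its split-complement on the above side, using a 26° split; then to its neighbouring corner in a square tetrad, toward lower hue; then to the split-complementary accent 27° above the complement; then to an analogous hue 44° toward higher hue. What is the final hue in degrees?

triadic ↓ −120°: 332 − 120 = 212°
split-comp 26° ↑ +206°: 212 + 206 = 418 → 418 − 360 = 58°
square ↓ −90°: 58 − 90 = -32 → -32 + 360 = 328°
split-comp 27° ↑ +207°: 328 + 207 = 535 → 535 − 360 = 175°
analog 44° ↑ +44°: 175 + 44 = 219°

219°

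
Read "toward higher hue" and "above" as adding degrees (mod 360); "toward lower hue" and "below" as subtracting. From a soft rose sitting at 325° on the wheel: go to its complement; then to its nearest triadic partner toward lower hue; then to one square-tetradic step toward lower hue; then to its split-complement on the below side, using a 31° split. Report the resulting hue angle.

84°

+180° (complement): 325 + 180 = 505 → 505 − 360 = 145°
−120° (triadic ↓): 145 − 120 = 25°
−90° (square ↓): 25 − 90 = -65 → -65 + 360 = 295°
+149° (split-comp 31° ↓): 295 + 149 = 444 → 444 − 360 = 84°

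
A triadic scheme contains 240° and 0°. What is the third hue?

120°

A triad spaces three hues 120° apart.
The full set is {0°, 120°, 240°}.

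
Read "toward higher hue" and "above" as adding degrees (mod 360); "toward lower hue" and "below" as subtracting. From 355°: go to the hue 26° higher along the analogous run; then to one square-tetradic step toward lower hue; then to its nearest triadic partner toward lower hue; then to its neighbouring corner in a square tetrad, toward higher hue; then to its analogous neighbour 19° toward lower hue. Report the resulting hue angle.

analog 26° ↑ +26°: 355 + 26 = 381 → 381 − 360 = 21°
square ↓ −90°: 21 − 90 = -69 → -69 + 360 = 291°
triadic ↓ −120°: 291 − 120 = 171°
square ↑ +90°: 171 + 90 = 261°
analog 19° ↓ −19°: 261 − 19 = 242°

242°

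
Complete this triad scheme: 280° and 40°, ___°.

160°

A triad places three hues 120° apart.
The full set through 40° is {40°, 160°, 280°}.
Given {40°, 280°}, the missing hue is 160°.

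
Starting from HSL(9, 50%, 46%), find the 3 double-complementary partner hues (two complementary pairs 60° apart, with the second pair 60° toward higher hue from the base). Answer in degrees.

69°, 189° and 249°

A rectangular tetradic uses two complementary pairs 60° apart: offsets 0°, 60°, 180°, 240°.
9 + 60 = 69°
9 + 180 = 189°
9 + 240 = 249°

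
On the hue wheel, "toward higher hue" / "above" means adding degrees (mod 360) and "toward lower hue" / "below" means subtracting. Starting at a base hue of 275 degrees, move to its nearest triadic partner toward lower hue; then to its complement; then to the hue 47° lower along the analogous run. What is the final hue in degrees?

−120° (triadic ↓): 275 − 120 = 155°
+180° (complement): 155 + 180 = 335°
−47° (analog 47° ↓): 335 − 47 = 288°

288°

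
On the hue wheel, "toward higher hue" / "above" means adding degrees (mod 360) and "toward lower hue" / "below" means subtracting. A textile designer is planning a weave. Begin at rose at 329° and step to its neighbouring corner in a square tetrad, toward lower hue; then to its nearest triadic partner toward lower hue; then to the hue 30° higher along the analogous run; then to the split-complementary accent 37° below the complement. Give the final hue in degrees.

square ↓ −90°: 329 − 90 = 239°
triadic ↓ −120°: 239 − 120 = 119°
analog 30° ↑ +30°: 119 + 30 = 149°
split-comp 37° ↓ +143°: 149 + 143 = 292°

292°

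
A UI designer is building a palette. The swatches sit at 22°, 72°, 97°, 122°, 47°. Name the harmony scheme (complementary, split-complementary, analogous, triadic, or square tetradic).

analogous

Sort the hues: 22°, 47°, 72°, 97°, 122°.
Successive gaps around the wheel: 25°, 25°, 25°, 25°, 260°.
A run of hues at equal small steps (25°) with one large closing gap is an analogous group.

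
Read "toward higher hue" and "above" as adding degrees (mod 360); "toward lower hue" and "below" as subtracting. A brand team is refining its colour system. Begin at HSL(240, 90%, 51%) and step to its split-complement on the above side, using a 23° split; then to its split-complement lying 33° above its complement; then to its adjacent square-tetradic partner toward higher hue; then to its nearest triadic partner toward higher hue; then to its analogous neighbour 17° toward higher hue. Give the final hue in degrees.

163°

split-comp 23° ↑ +203°: 240 + 203 = 443 → 443 − 360 = 83°
split-comp 33° ↑ +213°: 83 + 213 = 296°
square ↑ +90°: 296 + 90 = 386 → 386 − 360 = 26°
triadic ↑ +120°: 26 + 120 = 146°
analog 17° ↑ +17°: 146 + 17 = 163°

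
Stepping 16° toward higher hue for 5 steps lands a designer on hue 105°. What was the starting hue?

5 steps of 16° (toward higher hue) give a net shift of +80°.
Start = end − shift: 105 − 80 = 25°

25°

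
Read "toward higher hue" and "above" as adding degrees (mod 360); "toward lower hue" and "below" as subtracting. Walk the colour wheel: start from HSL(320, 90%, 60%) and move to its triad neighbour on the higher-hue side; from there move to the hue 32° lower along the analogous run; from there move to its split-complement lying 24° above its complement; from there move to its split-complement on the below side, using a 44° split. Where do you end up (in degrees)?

+120° (triadic ↑): 320 + 120 = 440 → 440 − 360 = 80°
−32° (analog 32° ↓): 80 − 32 = 48°
+204° (split-comp 24° ↑): 48 + 204 = 252°
+136° (split-comp 44° ↓): 252 + 136 = 388 → 388 − 360 = 28°

28°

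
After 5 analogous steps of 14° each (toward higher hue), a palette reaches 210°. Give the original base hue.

140°

5 steps of 14° (toward higher hue) give a net shift of +70°.
Start = end − shift: 210 − 70 = 140°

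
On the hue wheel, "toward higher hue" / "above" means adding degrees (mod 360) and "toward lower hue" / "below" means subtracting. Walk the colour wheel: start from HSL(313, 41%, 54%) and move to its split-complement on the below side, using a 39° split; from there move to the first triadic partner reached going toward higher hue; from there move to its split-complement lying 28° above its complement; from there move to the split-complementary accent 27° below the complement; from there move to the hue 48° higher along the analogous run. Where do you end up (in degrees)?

263°

313 + 141 = 454 → 454 − 360 = 94°   (split-comp 39° ↓)
94 + 120 = 214°   (triadic ↑)
214 + 208 = 422 → 422 − 360 = 62°   (split-comp 28° ↑)
62 + 153 = 215°   (split-comp 27° ↓)
215 + 48 = 263°   (analog 48° ↑)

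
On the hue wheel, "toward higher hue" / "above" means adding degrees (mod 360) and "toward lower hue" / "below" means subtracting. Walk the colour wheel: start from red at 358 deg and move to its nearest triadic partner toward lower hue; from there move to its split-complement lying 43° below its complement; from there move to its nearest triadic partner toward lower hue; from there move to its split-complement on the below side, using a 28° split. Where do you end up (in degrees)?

47°

358 − 120 = 238°   (triadic ↓)
238 + 137 = 375 → 375 − 360 = 15°   (split-comp 43° ↓)
15 − 120 = -105 → -105 + 360 = 255°   (triadic ↓)
255 + 152 = 407 → 407 − 360 = 47°   (split-comp 28° ↓)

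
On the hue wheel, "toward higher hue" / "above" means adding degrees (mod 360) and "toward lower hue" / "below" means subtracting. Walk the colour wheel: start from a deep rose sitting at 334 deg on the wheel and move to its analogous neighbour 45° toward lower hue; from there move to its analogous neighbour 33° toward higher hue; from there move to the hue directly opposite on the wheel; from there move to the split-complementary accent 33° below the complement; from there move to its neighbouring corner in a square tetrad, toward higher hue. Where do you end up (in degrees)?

analog 45° ↓ −45°: 334 − 45 = 289°
analog 33° ↑ +33°: 289 + 33 = 322°
complement +180°: 322 + 180 = 502 → 502 − 360 = 142°
split-comp 33° ↓ +147°: 142 + 147 = 289°
square ↑ +90°: 289 + 90 = 379 → 379 − 360 = 19°

19°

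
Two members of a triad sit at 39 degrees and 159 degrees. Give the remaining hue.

A triad spaces three hues 120° apart.
The full set is {39°, 159°, 279°}.

279°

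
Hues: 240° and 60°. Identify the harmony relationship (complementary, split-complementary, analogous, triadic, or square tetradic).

complementary

Sort the hues: 60°, 240°.
Successive gaps around the wheel: 180°, 180°.
Two hues 180° apart are complementary.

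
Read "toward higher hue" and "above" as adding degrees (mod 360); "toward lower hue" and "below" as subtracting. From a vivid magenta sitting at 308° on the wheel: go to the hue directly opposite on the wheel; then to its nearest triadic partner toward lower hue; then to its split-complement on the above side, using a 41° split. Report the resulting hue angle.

+180° (complement): 308 + 180 = 488 → 488 − 360 = 128°
−120° (triadic ↓): 128 − 120 = 8°
+221° (split-comp 41° ↑): 8 + 221 = 229°

229°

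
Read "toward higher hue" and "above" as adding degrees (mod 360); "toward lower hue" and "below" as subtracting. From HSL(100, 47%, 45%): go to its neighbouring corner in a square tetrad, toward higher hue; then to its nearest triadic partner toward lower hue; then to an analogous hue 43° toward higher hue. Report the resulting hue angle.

square ↑ +90°: 100 + 90 = 190°
triadic ↓ −120°: 190 − 120 = 70°
analog 43° ↑ +43°: 70 + 43 = 113°

113°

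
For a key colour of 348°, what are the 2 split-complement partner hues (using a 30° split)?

138° and 198°

Split-complementary hues sit 30° either side of the complement.
Complement of 348°: 348 + 180 = 528 → 528 − 360 = 168°
168 − 30 = 138°
168 + 30 = 198°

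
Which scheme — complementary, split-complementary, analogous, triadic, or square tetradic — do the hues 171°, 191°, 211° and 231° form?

analogous

Sort the hues: 171°, 191°, 211°, 231°.
Successive gaps around the wheel: 20°, 20°, 20°, 300°.
A run of hues at equal small steps (20°) with one large closing gap is an analogous group.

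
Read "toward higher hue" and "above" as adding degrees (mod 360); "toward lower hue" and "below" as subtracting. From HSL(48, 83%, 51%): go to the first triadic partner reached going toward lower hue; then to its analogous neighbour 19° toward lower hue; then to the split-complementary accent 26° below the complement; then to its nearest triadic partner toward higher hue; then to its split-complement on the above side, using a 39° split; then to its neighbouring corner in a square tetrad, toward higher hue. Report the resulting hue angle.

132°

−120° (triadic ↓): 48 − 120 = -72 → -72 + 360 = 288°
−19° (analog 19° ↓): 288 − 19 = 269°
+154° (split-comp 26° ↓): 269 + 154 = 423 → 423 − 360 = 63°
+120° (triadic ↑): 63 + 120 = 183°
+219° (split-comp 39° ↑): 183 + 219 = 402 → 402 − 360 = 42°
+90° (square ↑): 42 + 90 = 132°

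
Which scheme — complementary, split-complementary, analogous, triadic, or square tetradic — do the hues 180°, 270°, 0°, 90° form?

Sort the hues: 0°, 90°, 180°, 270°.
Successive gaps around the wheel: 90°, 90°, 90°, 90°.
Four hues every 90° form a square tetradic scheme.

square tetradic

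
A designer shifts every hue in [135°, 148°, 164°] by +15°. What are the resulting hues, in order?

135 + 15 = 150°
148 + 15 = 163°
164 + 15 = 179°

150°, 163°, 179°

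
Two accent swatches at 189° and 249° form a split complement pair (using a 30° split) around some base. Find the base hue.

39°

The accents sit 30° either side of the complement, so the complement is their short-arc midpoint on the wheel.
Short-arc midpoint of 189° and 249°: 219°.
Base is 180° from the complement: 219 − 180 = 39°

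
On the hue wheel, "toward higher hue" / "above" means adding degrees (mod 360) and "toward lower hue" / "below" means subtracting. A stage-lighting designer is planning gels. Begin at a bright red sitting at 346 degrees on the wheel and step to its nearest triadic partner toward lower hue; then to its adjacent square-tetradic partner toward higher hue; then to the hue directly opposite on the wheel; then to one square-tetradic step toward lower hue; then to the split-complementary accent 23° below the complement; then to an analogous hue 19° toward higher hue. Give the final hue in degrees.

222°

346 − 120 = 226°   (triadic ↓)
226 + 90 = 316°   (square ↑)
316 + 180 = 496 → 496 − 360 = 136°   (complement)
136 − 90 = 46°   (square ↓)
46 + 157 = 203°   (split-comp 23° ↓)
203 + 19 = 222°   (analog 19° ↑)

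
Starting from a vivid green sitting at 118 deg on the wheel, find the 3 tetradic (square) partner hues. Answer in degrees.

208°, 298° and 28°

A square tetradic scheme places four hues every 90°.
118 + 90 = 208°
118 + 180 = 298°
118 + 270 = 388 → 388 − 360 = 28°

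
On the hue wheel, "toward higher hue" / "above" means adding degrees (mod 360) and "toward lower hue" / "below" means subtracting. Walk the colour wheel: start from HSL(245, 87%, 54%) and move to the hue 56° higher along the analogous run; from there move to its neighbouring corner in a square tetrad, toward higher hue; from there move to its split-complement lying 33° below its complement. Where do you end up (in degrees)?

analog 56° ↑ +56°: 245 + 56 = 301°
square ↑ +90°: 301 + 90 = 391 → 391 − 360 = 31°
split-comp 33° ↓ +147°: 31 + 147 = 178°

178°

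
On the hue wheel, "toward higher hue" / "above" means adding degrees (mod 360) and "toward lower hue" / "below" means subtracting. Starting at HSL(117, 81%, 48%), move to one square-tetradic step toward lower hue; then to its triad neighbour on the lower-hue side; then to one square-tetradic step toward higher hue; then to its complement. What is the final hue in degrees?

−90° (square ↓): 117 − 90 = 27°
−120° (triadic ↓): 27 − 120 = -93 → -93 + 360 = 267°
+90° (square ↑): 267 + 90 = 357°
+180° (complement): 357 + 180 = 537 → 537 − 360 = 177°

177°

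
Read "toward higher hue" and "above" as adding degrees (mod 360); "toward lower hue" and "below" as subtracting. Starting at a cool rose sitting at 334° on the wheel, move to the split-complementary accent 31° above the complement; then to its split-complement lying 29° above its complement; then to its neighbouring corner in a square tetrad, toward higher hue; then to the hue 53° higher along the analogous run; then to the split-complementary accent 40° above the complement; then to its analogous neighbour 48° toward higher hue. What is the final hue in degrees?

334 + 211 = 545 → 545 − 360 = 185°   (split-comp 31° ↑)
185 + 209 = 394 → 394 − 360 = 34°   (split-comp 29° ↑)
34 + 90 = 124°   (square ↑)
124 + 53 = 177°   (analog 53° ↑)
177 + 220 = 397 → 397 − 360 = 37°   (split-comp 40° ↑)
37 + 48 = 85°   (analog 48° ↑)

85°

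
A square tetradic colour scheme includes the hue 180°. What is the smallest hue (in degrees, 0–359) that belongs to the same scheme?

A square tetradic scheme places four hues every 90°.
The full set through 180° is {0°, 90°, 180°, 270°}.

0°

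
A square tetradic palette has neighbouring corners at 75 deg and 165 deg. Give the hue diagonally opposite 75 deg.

255°

A square tetradic scheme places four hues 90° apart; opposite corners are 180° apart.
75 + 180 = 255°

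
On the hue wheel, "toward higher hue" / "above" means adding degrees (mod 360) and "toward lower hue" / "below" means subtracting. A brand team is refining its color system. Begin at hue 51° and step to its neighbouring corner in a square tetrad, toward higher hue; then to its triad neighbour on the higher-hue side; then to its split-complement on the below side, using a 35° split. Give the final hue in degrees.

46°

51 + 90 = 141°   (square ↑)
141 + 120 = 261°   (triadic ↑)
261 + 145 = 406 → 406 − 360 = 46°   (split-comp 35° ↓)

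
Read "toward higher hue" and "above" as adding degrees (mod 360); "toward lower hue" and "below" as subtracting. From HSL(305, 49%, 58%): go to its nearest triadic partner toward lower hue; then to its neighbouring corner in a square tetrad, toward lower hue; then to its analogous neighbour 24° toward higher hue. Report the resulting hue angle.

triadic ↓ −120°: 305 − 120 = 185°
square ↓ −90°: 185 − 90 = 95°
analog 24° ↑ +24°: 95 + 24 = 119°

119°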